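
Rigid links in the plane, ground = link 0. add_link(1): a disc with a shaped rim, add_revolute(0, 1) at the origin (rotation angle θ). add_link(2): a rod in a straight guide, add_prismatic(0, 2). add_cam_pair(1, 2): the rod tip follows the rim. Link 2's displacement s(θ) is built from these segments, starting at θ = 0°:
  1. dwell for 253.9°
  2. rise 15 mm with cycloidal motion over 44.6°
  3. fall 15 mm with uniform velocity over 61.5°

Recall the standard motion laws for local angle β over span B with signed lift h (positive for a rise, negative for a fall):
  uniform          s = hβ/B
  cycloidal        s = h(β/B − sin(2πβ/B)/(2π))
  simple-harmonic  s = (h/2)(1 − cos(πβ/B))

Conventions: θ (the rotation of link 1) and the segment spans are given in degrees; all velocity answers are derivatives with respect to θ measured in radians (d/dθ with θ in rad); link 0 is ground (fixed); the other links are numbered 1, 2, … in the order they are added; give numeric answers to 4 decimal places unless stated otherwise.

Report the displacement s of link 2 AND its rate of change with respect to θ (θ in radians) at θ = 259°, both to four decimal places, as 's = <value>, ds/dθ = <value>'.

segment 1 (0° to 253.9°, dwell): s unchanged at 0.0000
θ = 259° falls in segment 2 (253.9° to 298.5°, cycloidal, h = 15): β = 259 − 253.9 = 5.1°, B = 44.6°; Δs = 15·(0.1143 − sin(2π·0.1143)/(2π)) = 0.1438; s = 0.0000 + 0.1438 = 0.1438
velocity in seg [253.9°–298.5°] (cycloidal), θ in radians: β = 5.1° = 0.0890 rad, B = 44.6° = 0.7784 rad; ds/dθ = (h/B)(1 − cos(2πβ/B)) = (15/0.7784)(1 − cos(2π·0.1143)) = 4.763388 mm/rad

s = 0.1438, ds/dθ = 4.7634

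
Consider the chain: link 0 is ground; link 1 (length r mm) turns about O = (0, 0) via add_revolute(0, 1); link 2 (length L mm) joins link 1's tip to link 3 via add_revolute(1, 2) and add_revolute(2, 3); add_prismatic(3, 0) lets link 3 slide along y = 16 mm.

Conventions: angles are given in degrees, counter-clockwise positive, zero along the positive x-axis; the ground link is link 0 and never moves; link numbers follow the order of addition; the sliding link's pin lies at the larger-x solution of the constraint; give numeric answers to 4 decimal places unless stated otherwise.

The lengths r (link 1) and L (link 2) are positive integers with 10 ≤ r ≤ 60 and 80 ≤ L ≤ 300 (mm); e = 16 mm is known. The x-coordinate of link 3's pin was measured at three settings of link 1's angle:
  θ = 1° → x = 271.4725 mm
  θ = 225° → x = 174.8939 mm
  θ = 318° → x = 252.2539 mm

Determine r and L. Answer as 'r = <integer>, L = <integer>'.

constraint per measurement: (x − r cos θ)² + (r sin θ − e)² = L²
subtracting the θ₁ and θ₂ equations cancels the r² and L² terms:
r = (x₁² − x₂²) / (2[(x₁cos θ₁ + e sin θ₁) − (x₂cos θ₂ + e sin θ₂)]) = 53.0000 → r = 53
L² = (x₁ − r cos θ₁)² + (r sin θ₁ − e)² = 47961.0167 → L = 219.0000 → L = 219
check at θ₃=318°: x = 252.2539 (printed 252.2539) ✓

r = 53, L = 219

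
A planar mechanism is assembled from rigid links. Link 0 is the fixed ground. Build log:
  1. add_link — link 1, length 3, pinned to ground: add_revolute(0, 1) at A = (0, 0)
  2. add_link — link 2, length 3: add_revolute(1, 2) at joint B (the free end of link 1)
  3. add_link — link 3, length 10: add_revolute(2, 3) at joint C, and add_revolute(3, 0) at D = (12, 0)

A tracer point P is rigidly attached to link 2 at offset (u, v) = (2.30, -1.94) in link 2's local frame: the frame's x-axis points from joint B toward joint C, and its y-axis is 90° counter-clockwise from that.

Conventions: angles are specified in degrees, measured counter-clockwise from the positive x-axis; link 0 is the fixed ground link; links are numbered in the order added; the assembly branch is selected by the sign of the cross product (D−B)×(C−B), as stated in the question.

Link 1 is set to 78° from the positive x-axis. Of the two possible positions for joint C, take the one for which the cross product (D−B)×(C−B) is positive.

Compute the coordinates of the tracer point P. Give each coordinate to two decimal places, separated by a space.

A=(0,0), D=(12.00,0)
B = A + 3.00·(cos78°, sin78°) = (0.6237, 2.9344)
|BD| = 11.7486
circle(B,3.00) ∩ circle(D,10.00): a=2.0015, h=2.2347
  candidates: C₊=(3.1200,4.5984) cross=26.255; C₋=(2.0037,0.2706) cross=-26.255
  branch + wants cross > 0 → take C=(3.1200,4.5984) (cross=26.255)
ex = (C−B)/|BC| = (0.8321,0.5547); ey = (-0.5547,0.8321)
P = B + 2.30·ex + -1.94·ey = (3.6135,2.5959)

3.61 2.60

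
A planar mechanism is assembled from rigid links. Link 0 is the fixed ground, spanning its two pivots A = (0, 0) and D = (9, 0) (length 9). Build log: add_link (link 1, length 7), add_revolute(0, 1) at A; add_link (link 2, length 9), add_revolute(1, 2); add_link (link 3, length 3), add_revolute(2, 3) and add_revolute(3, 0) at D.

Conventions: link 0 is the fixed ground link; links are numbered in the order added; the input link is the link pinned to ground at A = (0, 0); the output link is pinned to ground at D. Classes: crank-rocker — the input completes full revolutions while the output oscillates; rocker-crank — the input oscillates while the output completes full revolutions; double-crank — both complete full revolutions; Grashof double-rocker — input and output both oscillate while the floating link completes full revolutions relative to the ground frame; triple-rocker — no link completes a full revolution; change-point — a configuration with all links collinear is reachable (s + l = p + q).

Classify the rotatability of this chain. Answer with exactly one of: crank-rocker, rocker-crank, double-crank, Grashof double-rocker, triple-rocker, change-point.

lengths: ground=9, input=7, coupler=9, output=3
sorted: s=3 (shortest), l=9 (longest), p+q=16
s + l = 12 vs p + q = 16
s + l < p + q (Grashof) with shortest = output link → rocker-crank

rocker-crank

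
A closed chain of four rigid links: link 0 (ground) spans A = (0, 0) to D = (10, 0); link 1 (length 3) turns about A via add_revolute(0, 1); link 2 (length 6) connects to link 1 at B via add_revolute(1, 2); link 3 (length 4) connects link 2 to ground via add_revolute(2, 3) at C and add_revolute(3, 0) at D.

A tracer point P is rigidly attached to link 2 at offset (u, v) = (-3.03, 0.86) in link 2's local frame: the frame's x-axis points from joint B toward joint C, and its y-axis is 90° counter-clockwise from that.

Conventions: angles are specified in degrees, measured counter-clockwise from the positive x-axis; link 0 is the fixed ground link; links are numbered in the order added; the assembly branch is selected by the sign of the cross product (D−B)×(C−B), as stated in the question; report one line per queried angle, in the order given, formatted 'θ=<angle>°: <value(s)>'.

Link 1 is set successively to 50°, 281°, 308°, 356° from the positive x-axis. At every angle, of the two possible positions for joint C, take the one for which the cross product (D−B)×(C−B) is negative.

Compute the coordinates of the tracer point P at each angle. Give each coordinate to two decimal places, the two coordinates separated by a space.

A=(0,0), D=(10.00,0)
θ=50°: B = A + 3.00·(cos50°, sin50°) = (1.9284, 2.2981)
θ=50°: |BD| = 8.3924
θ=50°: circle(B,6.00) ∩ circle(D,4.00): a=5.3878, h=2.6405
θ=50°:   candidates: C₊=(7.8332,3.3623) cross=22.160; C₋=(6.3871,-1.7168) cross=-22.160
θ=50°:   branch - wants cross < 0 → take C=(6.3871,-1.7168) (cross=-22.160)
θ=50°: ex = (C−B)/|BC| = (0.7431,-0.6691); ey = (0.6691,0.7431)
θ=50°: P = B + -3.03·ex + 0.86·ey = (0.2521,4.9647)
θ=281°: B = A + 3.00·(cos281°, sin281°) = (0.5724, -2.9449)
θ=281°: |BD| = 9.8768
θ=281°: circle(B,6.00) ∩ circle(D,4.00): a=5.9509, h=0.7662
θ=281°:   candidates: C₊=(6.0242,-0.4392) cross=7.567; C₋=(6.4811,-1.9019) cross=-7.567
θ=281°:   branch - wants cross < 0 → take C=(6.4811,-1.9019) (cross=-7.567)
θ=281°: ex = (C−B)/|BC| = (0.9848,0.1738); ey = (-0.1738,0.9848)
θ=281°: P = B + -3.03·ex + 0.86·ey = (-2.5609,-2.6247)
θ=308°: B = A + 3.00·(cos308°, sin308°) = (1.8470, -2.3640)
θ=308°: |BD| = 8.4888
θ=308°: circle(B,6.00) ∩ circle(D,4.00): a=5.4224, h=2.5685
θ=308°:   candidates: C₊=(6.3396,1.6129) cross=21.804; C₋=(7.7702,-3.3208) cross=-21.804
θ=308°:   branch - wants cross < 0 → take C=(7.7702,-3.3208) (cross=-21.804)
θ=308°: ex = (C−B)/|BC| = (0.9872,-0.1595); ey = (0.1595,0.9872)
θ=308°: P = B + -3.03·ex + 0.86·ey = (-1.0071,-1.0318)
θ=356°: B = A + 3.00·(cos356°, sin356°) = (2.9927, -0.2093)
θ=356°: |BD| = 7.0104
θ=356°: circle(B,6.00) ∩ circle(D,4.00): a=4.9317, h=3.4174
θ=356°:   candidates: C₊=(7.8201,3.3538) cross=23.958; C₋=(8.0242,-3.4779) cross=-23.958
θ=356°:   branch - wants cross < 0 → take C=(8.0242,-3.4779) (cross=-23.958)
θ=356°: ex = (C−B)/|BC| = (0.8386,-0.5448); ey = (0.5448,0.8386)
θ=356°: P = B + -3.03·ex + 0.86·ey = (0.9203,2.1626)

θ=50°: 0.25 4.96
θ=281°: -2.56 -2.62
θ=308°: -1.01 -1.03
θ=356°: 0.92 2.16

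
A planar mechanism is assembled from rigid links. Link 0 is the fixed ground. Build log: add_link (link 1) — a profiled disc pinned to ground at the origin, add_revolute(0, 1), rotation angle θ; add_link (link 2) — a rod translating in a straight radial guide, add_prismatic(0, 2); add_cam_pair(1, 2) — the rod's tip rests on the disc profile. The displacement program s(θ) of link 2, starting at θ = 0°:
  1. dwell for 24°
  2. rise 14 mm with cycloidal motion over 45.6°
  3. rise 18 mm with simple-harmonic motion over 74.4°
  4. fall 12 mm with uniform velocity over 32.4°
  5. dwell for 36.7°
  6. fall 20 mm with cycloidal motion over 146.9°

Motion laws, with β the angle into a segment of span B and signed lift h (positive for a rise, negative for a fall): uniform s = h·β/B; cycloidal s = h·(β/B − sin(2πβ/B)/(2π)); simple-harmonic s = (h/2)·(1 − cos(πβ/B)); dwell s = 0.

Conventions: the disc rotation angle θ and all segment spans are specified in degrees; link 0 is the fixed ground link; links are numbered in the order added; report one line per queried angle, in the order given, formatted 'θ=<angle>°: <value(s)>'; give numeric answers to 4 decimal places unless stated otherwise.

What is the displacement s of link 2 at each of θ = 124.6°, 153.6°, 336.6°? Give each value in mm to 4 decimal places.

seg 1 [0°–24°] dwell: s stays 0.0000
seg 2 [24°–69.6°] cycloidal, h=14: full span → s += 14 → s = 14.0000
seg 3 [69.6°–144°] simple-harmonic, h=18: θ=124.6° here. β=55, B=74.4. 18/2·(1 − cos(π·0.7392)) = 15.1454 → s = 29.1454
seg 3 [69.6°–144°] simple-harmonic, h=18: full span → s += 18 → s = 32.0000
seg 4 [144°–176.4°] uniform, h=-12: θ=153.6° here. β=9.6, B=32.4. -12·9.6/32.4 = -3.5556 → s = 28.4444
seg 4 [144°–176.4°] uniform, h=-12: full span → s += -12 → s = 20.0000
seg 5 [176.4°–213.1°] dwell: s stays 20.0000
seg 6 [213.1°–360°] cycloidal, h=-20: θ=336.6° here. β=123.5, B=146.9. -20·(0.8407 − sin(2π·0.8407)/(2π)) = -19.4941 → s = 0.5059

θ=124.6°: 29.1454
θ=153.6°: 28.4444
θ=336.6°: 0.5059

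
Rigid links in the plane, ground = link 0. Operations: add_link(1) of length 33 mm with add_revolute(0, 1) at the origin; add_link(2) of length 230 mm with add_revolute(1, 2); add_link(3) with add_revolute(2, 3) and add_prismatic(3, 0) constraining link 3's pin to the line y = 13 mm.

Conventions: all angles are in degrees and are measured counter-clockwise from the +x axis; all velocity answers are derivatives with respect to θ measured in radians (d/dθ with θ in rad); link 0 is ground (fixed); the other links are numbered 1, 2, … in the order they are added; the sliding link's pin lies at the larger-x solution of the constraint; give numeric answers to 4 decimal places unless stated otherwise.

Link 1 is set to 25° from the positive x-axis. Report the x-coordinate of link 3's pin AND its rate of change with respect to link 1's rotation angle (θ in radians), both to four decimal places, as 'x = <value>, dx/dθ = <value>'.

geometry: r = 33 mm, L = 230 mm, e = 13 mm
crank pin P = (r cos θ, r sin θ) = (29.908157, 13.946403)
h = r sin θ − e = 13.946403 − 13 = 0.946403
x = r cos θ + √(L² − h²) = 29.908157 + 229.998053 = 259.906210
dx/dθ = −r sin θ − h·r cos θ/√(L² − h²) (θ in radians; h = 0.946403) = -14.069470

x = 259.9062, dx/dθ = -14.0695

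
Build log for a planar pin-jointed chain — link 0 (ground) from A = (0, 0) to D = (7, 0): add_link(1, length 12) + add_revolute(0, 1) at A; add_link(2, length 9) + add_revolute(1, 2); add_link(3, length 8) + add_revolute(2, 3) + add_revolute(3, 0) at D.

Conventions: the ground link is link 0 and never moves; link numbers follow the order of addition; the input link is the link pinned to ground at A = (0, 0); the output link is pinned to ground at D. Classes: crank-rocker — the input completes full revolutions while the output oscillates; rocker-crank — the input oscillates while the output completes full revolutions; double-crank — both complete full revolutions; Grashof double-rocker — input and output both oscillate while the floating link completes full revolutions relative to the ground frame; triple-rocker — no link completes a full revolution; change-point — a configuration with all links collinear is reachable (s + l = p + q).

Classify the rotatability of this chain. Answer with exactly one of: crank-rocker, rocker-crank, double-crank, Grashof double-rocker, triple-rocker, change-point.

lengths: ground=7, input=12, coupler=9, output=8
sorted: s=7 (shortest), l=12 (longest), p+q=17
s + l = 19 vs p + q = 17
s + l > p + q → non-Grashof → no link fully rotates → triple-rocker

triple-rocker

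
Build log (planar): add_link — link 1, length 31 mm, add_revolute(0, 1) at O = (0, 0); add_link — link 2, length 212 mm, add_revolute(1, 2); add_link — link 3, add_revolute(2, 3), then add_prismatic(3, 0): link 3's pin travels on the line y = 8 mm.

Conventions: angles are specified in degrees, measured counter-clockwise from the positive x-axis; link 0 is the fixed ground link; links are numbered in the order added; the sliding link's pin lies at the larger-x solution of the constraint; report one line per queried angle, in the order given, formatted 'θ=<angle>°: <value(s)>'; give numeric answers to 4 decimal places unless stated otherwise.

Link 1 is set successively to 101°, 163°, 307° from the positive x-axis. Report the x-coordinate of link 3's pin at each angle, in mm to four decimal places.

geometry: r = 31 mm, L = 212 mm, e = 8 mm
θ=101°: crank pin P = (r cos θ, r sin θ) = (-5.915079, 30.430443)
θ=101°: h = r sin θ − e = 30.430443 − 8 = 22.430443
θ=101°: x = r cos θ + √(L² − h²) = -5.915079 + 210.810045 = 204.894967
θ=163°: crank pin P = (r cos θ, r sin θ) = (-29.645447, 9.063523)
θ=163°: h = r sin θ − e = 9.063523 − 8 = 1.063523
θ=163°: x = r cos θ + √(L² − h²) = -29.645447 + 211.997332 = 182.351885
θ=307°: crank pin P = (r cos θ, r sin θ) = (18.656266, -24.757701)
θ=307°: h = r sin θ − e = -24.757701 − 8 = -32.757701
θ=307°: x = r cos θ + √(L² − h²) = 18.656266 + 209.453892 = 228.110158

θ=101°: 204.8950
θ=163°: 182.3519
θ=307°: 228.1102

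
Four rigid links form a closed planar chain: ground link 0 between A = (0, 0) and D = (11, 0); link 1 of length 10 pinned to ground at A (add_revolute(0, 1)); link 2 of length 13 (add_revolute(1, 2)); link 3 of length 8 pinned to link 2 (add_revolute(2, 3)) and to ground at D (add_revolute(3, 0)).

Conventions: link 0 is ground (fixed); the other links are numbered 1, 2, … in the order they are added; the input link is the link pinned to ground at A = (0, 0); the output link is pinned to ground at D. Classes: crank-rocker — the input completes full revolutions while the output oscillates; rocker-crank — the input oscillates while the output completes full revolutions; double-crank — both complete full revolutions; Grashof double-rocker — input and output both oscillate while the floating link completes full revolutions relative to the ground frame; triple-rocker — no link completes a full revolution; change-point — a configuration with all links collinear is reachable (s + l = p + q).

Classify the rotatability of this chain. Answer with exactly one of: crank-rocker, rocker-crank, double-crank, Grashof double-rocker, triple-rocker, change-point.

lengths: ground=11, input=10, coupler=13, output=8
sorted: s=8 (shortest), l=13 (longest), p+q=21
s + l = 21 vs p + q = 21
s + l = p + q → change-point (collinear configuration reachable)

change-point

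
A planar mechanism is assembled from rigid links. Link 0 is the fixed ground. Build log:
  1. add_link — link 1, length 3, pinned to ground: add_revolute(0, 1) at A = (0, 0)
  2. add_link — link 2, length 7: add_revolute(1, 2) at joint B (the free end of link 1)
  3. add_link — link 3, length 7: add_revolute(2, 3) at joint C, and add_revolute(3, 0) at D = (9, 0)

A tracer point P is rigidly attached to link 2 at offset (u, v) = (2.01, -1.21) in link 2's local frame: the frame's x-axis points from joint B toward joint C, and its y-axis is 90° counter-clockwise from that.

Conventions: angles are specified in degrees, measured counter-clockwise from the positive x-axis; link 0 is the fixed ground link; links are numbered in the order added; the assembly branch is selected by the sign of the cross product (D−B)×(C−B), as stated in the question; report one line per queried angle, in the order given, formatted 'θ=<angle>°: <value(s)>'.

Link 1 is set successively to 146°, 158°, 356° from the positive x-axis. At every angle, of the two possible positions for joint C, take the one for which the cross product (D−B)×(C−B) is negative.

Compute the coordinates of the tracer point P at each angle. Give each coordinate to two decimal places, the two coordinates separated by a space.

A=(0,0), D=(9.00,0)
θ=146°: B = A + 3.00·(cos146°, sin146°) = (-2.4871, 1.6776)
θ=146°: |BD| = 11.6090
θ=146°: circle(B,7.00) ∩ circle(D,7.00): a=5.8045, h=3.9125
θ=146°:   candidates: C₊=(3.8218,4.7103) cross=45.421; C₋=(2.6911,-3.0327) cross=-45.421
θ=146°:   branch - wants cross < 0 → take C=(2.6911,-3.0327) (cross=-45.421)
θ=146°: ex = (C−B)/|BC| = (0.7397,-0.6729); ey = (0.6729,0.7397)
θ=146°: P = B + 2.01·ex + -1.21·ey = (-1.8144,-0.5700)
θ=158°: B = A + 3.00·(cos158°, sin158°) = (-2.7816, 1.1238)
θ=158°: |BD| = 11.8350
θ=158°: circle(B,7.00) ∩ circle(D,7.00): a=5.9175, h=3.7394
θ=158°:   candidates: C₊=(3.4643,4.2844) cross=44.256; C₋=(2.7541,-3.1606) cross=-44.256
θ=158°:   branch - wants cross < 0 → take C=(2.7541,-3.1606) (cross=-44.256)
θ=158°: ex = (C−B)/|BC| = (0.7908,-0.6121); ey = (0.6121,0.7908)
θ=158°: P = B + 2.01·ex + -1.21·ey = (-1.9326,-1.0633)
θ=356°: B = A + 3.00·(cos356°, sin356°) = (2.9927, -0.2093)
θ=356°: |BD| = 6.0110
θ=356°: circle(B,7.00) ∩ circle(D,7.00): a=3.0055, h=6.3220
θ=356°:   candidates: C₊=(5.7762,6.2135) cross=38.001; C₋=(6.2164,-6.4228) cross=-38.001
θ=356°:   branch - wants cross < 0 → take C=(6.2164,-6.4228) (cross=-38.001)
θ=356°: ex = (C−B)/|BC| = (0.4605,-0.8876); ey = (0.8876,0.4605)
θ=356°: P = B + 2.01·ex + -1.21·ey = (2.8443,-2.5507)

θ=146°: -1.81 -0.57
θ=158°: -1.93 -1.06
θ=356°: 2.84 -2.55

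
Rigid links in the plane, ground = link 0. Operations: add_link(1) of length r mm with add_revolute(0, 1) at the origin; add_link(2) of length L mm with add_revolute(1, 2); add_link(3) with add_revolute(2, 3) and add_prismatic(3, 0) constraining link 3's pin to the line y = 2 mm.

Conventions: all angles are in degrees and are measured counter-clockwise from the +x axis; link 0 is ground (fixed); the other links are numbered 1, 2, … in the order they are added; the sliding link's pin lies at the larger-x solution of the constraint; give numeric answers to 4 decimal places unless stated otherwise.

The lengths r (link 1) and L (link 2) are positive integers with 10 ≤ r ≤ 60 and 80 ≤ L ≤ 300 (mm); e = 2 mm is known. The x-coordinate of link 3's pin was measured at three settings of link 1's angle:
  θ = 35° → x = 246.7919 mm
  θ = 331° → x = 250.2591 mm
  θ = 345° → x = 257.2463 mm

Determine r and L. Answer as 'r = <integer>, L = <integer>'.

constraint per measurement: (x − r cos θ)² + (r sin θ − e)² = L²
subtracting the θ₁ and θ₂ equations cancels the r² and L² terms:
r = (x₁² − x₂²) / (2[(x₁cos θ₁ + e sin θ₁) − (x₂cos θ₂ + e sin θ₂)]) = 59.0008 → r = 59
L² = (x₁ − r cos θ₁)² + (r sin θ₁ − e)² = 40400.9873 → L = 201.0000 → L = 201
check at θ₃=345°: x = 257.2463 (printed 257.2463) ✓

r = 59, L = 201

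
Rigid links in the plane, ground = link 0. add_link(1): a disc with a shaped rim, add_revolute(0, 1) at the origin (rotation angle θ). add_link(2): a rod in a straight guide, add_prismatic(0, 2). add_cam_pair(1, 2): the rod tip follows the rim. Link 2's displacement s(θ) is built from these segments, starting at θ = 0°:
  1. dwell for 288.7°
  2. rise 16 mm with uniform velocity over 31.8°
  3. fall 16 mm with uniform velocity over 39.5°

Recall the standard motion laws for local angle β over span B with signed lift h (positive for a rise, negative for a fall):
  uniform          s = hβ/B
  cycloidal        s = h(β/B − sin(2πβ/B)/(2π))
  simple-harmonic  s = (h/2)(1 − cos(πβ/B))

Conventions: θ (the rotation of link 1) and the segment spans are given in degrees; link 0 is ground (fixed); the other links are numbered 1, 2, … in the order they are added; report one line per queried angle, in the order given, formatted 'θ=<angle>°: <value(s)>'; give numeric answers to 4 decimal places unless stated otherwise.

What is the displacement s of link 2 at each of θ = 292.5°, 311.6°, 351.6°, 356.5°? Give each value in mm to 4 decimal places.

segment 1 (0° to 288.7°, dwell): s unchanged at 0.0000
θ = 292.5° falls in segment 2 (288.7° to 320.5°, uniform, h = 16): β = 292.5 − 288.7 = 3.8°, B = 31.8°; Δs = 16·3.8/31.8 = 1.9119; s = 0.0000 + 1.9119 = 1.9119
θ = 311.6° falls in segment 2 (288.7° to 320.5°, uniform, h = 16): β = 311.6 − 288.7 = 22.9°, B = 31.8°; Δs = 16·22.9/31.8 = 11.5220; s = 0.0000 + 11.5220 = 11.5220
segment 2 (288.7° to 320.5°, uniform, h = 16) is passed completely: s = 0.0000 + (16) = 16.0000
θ = 351.6° falls in segment 3 (320.5° to 360°, uniform, h = -16): β = 351.6 − 320.5 = 31.1°, B = 39.5°; Δs = -16·31.1/39.5 = -12.5975; s = 16.0000 − 12.5975 = 3.4025
θ = 356.5° falls in segment 3 (320.5° to 360°, uniform, h = -16): β = 356.5 − 320.5 = 36°, B = 39.5°; Δs = -16·36/39.5 = -14.5823; s = 16.0000 − 14.5823 = 1.4177

θ=292.5°: 1.9119
θ=311.6°: 11.5220
θ=351.6°: 3.4025
θ=356.5°: 1.4177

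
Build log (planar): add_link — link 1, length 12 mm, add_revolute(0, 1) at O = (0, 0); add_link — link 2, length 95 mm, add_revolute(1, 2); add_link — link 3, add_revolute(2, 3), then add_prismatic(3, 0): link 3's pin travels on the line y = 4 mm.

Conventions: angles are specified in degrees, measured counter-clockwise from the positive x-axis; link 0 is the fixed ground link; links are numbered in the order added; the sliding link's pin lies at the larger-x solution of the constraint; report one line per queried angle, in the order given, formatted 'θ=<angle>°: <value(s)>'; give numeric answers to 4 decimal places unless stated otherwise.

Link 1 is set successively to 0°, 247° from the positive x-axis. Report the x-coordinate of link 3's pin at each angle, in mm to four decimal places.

geometry: r = 12 mm, L = 95 mm, e = 4 mm
θ=0°: crank pin P = (r cos θ, r sin θ) = (12.000000, 0.000000)
θ=0°: h = r sin θ − e = 0.000000 − 4 = -4.000000
θ=0°: x = r cos θ + √(L² − h²) = 12.000000 + 94.915752 = 106.915752
θ=247°: crank pin P = (r cos θ, r sin θ) = (-4.688774, -11.046058)
θ=247°: h = r sin θ − e = -11.046058 − 4 = -15.046058
θ=247°: x = r cos θ + √(L² − h²) = -4.688774 + 93.800939 = 89.112165

θ=0°: 106.9158
θ=247°: 89.1122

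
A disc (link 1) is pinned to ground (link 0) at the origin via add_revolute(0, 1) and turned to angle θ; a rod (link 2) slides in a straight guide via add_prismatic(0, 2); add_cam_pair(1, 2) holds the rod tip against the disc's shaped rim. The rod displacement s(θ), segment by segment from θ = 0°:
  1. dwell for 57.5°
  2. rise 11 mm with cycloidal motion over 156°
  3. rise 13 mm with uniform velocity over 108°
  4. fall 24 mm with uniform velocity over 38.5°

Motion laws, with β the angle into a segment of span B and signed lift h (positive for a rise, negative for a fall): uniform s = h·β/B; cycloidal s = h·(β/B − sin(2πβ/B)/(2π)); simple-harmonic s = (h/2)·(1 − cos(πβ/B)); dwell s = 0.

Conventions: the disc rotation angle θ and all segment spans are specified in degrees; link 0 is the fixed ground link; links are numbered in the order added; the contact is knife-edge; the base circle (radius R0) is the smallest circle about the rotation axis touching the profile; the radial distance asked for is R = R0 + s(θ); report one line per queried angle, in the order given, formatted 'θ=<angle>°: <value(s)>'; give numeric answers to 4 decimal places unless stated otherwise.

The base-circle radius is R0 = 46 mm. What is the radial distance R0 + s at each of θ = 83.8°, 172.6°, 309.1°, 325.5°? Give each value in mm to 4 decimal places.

segment 1 (0° to 57.5°, dwell): s unchanged at 0.0000
θ = 83.8° falls in segment 2 (57.5° to 213.5°, cycloidal, h = 11): β = 83.8 − 57.5 = 26.3°, B = 156°; Δs = 11·(0.1686 − sin(2π·0.1686)/(2π)) = 0.3279; s = 0.0000 + 0.3279 = 0.3279
θ = 172.6° falls in segment 2 (57.5° to 213.5°, cycloidal, h = 11): β = 172.6 − 57.5 = 115.1°, B = 156°; Δs = 11·(0.7378 − sin(2π·0.7378)/(2π)) = 9.8616; s = 0.0000 + 9.8616 = 9.8616
segment 2 (57.5° to 213.5°, cycloidal, h = 11) is passed completely: s = 0.0000 + (11) = 11.0000
θ = 309.1° falls in segment 3 (213.5° to 321.5°, uniform, h = 13): β = 309.1 − 213.5 = 95.6°, B = 108°; Δs = 13·95.6/108 = 11.5074; s = 11.0000 + 11.5074 = 22.5074
segment 3 (213.5° to 321.5°, uniform, h = 13) is passed completely: s = 11.0000 + (13) = 24.0000
θ = 325.5° falls in segment 4 (321.5° to 360°, uniform, h = -24): β = 325.5 − 321.5 = 4°, B = 38.5°; Δs = -24·4/38.5 = -2.4935; s = 24.0000 − 2.4935 = 21.5065
θ=83.8°: R = R0 + s = 46 + 0.3279 = 46.3279
θ=172.6°: R = R0 + s = 46 + 9.8616 = 55.8616
θ=309.1°: R = R0 + s = 46 + 22.5074 = 68.5074
θ=325.5°: R = R0 + s = 46 + 21.5065 = 67.5065

θ=83.8°: 46.3279
θ=172.6°: 55.8616
θ=309.1°: 68.5074
θ=325.5°: 67.5065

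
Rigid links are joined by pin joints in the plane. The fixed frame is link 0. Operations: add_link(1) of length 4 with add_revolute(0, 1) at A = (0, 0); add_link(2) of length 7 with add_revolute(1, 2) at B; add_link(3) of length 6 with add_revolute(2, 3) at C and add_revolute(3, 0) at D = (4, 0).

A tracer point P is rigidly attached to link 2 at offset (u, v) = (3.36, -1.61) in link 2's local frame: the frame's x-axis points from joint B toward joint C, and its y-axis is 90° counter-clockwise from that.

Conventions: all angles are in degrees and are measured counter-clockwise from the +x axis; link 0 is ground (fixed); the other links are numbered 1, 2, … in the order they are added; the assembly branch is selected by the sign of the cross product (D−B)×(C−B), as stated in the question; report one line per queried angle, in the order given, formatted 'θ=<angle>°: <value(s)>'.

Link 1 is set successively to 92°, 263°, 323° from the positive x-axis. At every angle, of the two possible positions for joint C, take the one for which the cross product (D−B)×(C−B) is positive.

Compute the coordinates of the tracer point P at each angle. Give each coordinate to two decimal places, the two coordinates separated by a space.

A=(0,0), D=(4.00,0)
θ=92°: B = A + 4.00·(cos92°, sin92°) = (-0.1396, 3.9976)
θ=92°: |BD| = 5.7547
θ=92°: circle(B,7.00) ∩ circle(D,6.00): a=4.0069, h=5.7398
θ=92°:   candidates: C₊=(6.7299,5.3430) cross=33.031; C₋=(-1.2445,-2.9147) cross=-33.031
θ=92°:   branch + wants cross > 0 → take C=(6.7299,5.3430) (cross=33.031)
θ=92°: ex = (C−B)/|BC| = (0.9814,0.1922); ey = (-0.1922,0.9814)
θ=92°: P = B + 3.36·ex + -1.61·ey = (3.4672,3.0634)
θ=263°: B = A + 4.00·(cos263°, sin263°) = (-0.4875, -3.9702)
θ=263°: |BD| = 5.9916
θ=263°: circle(B,7.00) ∩ circle(D,6.00): a=4.0807, h=5.6875
θ=263°:   candidates: C₊=(-1.1999,2.9935) cross=34.078; C₋=(6.3374,-5.5260) cross=-34.078
θ=263°:   branch + wants cross > 0 → take C=(-1.1999,2.9935) (cross=34.078)
θ=263°: ex = (C−B)/|BC| = (-0.1018,0.9948); ey = (-0.9948,-0.1018)
θ=263°: P = B + 3.36·ex + -1.61·ey = (0.7722,-0.4638)
θ=323°: B = A + 4.00·(cos323°, sin323°) = (3.1945, -2.4073)
θ=323°: |BD| = 2.5384
θ=323°: circle(B,7.00) ∩ circle(D,6.00): a=3.8298, h=5.8594
θ=323°:   candidates: C₊=(-1.1468,3.0839) cross=14.874; C₋=(9.9664,-0.6345) cross=-14.874
θ=323°:   branch + wants cross > 0 → take C=(-1.1468,3.0839) (cross=14.874)
θ=323°: ex = (C−B)/|BC| = (-0.6202,0.7844); ey = (-0.7844,-0.6202)
θ=323°: P = B + 3.36·ex + -1.61·ey = (2.3737,1.2270)

θ=92°: 3.47 3.06
θ=263°: 0.77 -0.46
θ=323°: 2.37 1.23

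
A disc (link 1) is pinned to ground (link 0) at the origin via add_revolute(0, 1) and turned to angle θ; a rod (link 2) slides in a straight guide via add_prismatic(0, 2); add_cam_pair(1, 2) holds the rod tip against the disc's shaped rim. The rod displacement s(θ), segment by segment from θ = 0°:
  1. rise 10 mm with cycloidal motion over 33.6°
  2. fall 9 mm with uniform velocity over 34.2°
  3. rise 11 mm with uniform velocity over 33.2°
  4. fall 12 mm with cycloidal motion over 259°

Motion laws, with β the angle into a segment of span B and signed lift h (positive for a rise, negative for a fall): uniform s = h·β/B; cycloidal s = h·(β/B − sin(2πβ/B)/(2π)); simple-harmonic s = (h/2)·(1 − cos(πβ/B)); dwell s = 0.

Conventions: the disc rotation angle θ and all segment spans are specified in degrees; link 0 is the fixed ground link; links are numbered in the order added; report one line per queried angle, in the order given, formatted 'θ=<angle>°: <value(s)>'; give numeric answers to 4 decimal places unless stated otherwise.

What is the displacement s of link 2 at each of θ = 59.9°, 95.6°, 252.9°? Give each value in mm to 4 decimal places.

segment 1 (0° to 33.6°, cycloidal, h = 10) is passed completely: s = 0.0000 + (10) = 10.0000
θ = 59.9° falls in segment 2 (33.6° to 67.8°, uniform, h = -9): β = 59.9 − 33.6 = 26.3°, B = 34.2°; Δs = -9·26.3/34.2 = -6.9211; s = 10.0000 − 6.9211 = 3.0789
segment 2 (33.6° to 67.8°, uniform, h = -9) is passed completely: s = 10.0000 + (-9) = 1.0000
θ = 95.6° falls in segment 3 (67.8° to 101°, uniform, h = 11): β = 95.6 − 67.8 = 27.8°, B = 33.2°; Δs = 11·27.8/33.2 = 9.2108; s = 1.0000 + 9.2108 = 10.2108
segment 3 (67.8° to 101°, uniform, h = 11) is passed completely: s = 1.0000 + (11) = 12.0000
θ = 252.9° falls in segment 4 (101° to 360°, cycloidal, h = -12): β = 252.9 − 101 = 151.9°, B = 259°; Δs = -12·(0.5865 − sin(2π·0.5865)/(2π)) = -8.0253; s = 12.0000 − 8.0253 = 3.9747

θ=59.9°: 3.0789
θ=95.6°: 10.2108
θ=252.9°: 3.9747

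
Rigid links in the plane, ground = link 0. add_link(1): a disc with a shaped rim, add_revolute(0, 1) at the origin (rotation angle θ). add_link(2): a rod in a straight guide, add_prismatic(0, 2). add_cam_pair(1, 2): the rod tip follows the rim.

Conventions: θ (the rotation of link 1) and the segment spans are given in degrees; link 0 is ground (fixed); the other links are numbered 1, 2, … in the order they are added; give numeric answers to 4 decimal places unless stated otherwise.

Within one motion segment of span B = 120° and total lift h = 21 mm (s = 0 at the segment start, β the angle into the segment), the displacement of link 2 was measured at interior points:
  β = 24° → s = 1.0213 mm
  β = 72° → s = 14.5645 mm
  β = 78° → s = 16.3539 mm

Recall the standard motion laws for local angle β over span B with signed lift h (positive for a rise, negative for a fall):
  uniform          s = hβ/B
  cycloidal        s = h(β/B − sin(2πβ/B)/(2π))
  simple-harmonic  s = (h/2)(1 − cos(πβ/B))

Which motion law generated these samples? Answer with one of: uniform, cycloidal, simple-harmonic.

candidates at β/B = r: uniform s = h·r (linear in β); cycloidal s = h·(r − sin(2πr)/(2π)); simple-harmonic s = (h/2)(1 − cos(πr))
β=24°: printed 1.0213 | uniform 4.2000, cycloidal 1.0213, simple-harmonic 2.0053
β=72°: printed 14.5645 | uniform 12.6000, cycloidal 14.5645, simple-harmonic 13.7447
β=78°: printed 16.3539 | uniform 13.6500, cycloidal 16.3539, simple-harmonic 15.2669
only one law matches every sample → cycloidal

cycloidal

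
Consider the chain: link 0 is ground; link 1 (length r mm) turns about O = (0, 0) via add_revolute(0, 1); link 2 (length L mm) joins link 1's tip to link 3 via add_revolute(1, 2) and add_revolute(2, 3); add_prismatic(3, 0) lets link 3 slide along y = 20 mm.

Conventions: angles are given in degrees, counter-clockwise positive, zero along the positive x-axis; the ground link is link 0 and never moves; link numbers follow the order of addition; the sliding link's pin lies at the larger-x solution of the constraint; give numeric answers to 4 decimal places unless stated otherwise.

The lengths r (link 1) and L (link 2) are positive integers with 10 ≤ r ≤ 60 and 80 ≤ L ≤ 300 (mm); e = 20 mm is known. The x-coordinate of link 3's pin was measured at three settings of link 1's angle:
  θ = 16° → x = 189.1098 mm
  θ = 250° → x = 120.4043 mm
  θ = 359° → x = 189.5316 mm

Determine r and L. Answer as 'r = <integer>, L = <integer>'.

constraint per measurement: (x − r cos θ)² + (r sin θ − e)² = L²
subtracting the θ₁ and θ₂ equations cancels the r² and L² terms:
r = (x₁² − x₂²) / (2[(x₁cos θ₁ + e sin θ₁) − (x₂cos θ₂ + e sin θ₂)]) = 43.0000 → r = 43
L² = (x₁ − r cos θ₁)² + (r sin θ₁ − e)² = 21903.9956 → L = 148.0000 → L = 148
check at θ₃=359°: x = 189.5316 (printed 189.5316) ✓

r = 43, L = 148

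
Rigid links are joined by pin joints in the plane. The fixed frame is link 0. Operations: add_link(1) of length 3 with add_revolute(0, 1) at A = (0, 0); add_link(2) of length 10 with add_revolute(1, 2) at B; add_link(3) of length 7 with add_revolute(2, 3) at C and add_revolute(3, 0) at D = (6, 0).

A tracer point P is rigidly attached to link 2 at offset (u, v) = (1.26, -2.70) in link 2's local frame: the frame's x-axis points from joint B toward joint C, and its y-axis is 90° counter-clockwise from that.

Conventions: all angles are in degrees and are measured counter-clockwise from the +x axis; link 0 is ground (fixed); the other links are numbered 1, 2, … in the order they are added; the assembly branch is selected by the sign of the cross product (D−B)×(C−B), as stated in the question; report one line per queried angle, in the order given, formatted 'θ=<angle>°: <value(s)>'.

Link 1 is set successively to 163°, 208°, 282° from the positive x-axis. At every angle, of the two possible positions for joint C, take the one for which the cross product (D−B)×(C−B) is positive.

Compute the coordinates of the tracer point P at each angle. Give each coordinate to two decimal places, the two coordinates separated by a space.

A=(0,0), D=(6.00,0)
θ=163°: B = A + 3.00·(cos163°, sin163°) = (-2.8689, 0.8771)
θ=163°: |BD| = 8.9122
θ=163°: circle(B,10.00) ∩ circle(D,7.00): a=7.3173, h=6.8159
θ=163°:   candidates: C₊=(5.0837,6.9398) cross=60.745; C₋=(3.7421,-6.6259) cross=-60.745
θ=163°:   branch + wants cross > 0 → take C=(5.0837,6.9398) (cross=60.745)
θ=163°: ex = (C−B)/|BC| = (0.7953,0.6063); ey = (-0.6063,0.7953)
θ=163°: P = B + 1.26·ex + -2.70·ey = (-0.2300,-0.5062)
θ=208°: B = A + 3.00·(cos208°, sin208°) = (-2.6488, -1.4084)
θ=208°: |BD| = 8.7628
θ=208°: circle(B,10.00) ∩ circle(D,7.00): a=7.2914, h=6.8436
θ=208°:   candidates: C₊=(3.4478,6.5182) cross=59.969; C₋=(5.6477,-6.9911) cross=-59.969
θ=208°:   branch + wants cross > 0 → take C=(3.4478,6.5182) (cross=59.969)
θ=208°: ex = (C−B)/|BC| = (0.6097,0.7927); ey = (-0.7927,0.6097)
θ=208°: P = B + 1.26·ex + -2.70·ey = (0.2595,-2.0558)
θ=282°: B = A + 3.00·(cos282°, sin282°) = (0.6237, -2.9344)
θ=282°: |BD| = 6.1250
θ=282°: circle(B,10.00) ∩ circle(D,7.00): a=7.2258, h=6.9129
θ=282°:   candidates: C₊=(3.6543,6.5953) cross=42.341; C₋=(10.2782,-5.5405) cross=-42.341
θ=282°:   branch + wants cross > 0 → take C=(3.6543,6.5953) (cross=42.341)
θ=282°: ex = (C−B)/|BC| = (0.3031,0.9530); ey = (-0.9530,0.3031)
θ=282°: P = B + 1.26·ex + -2.70·ey = (3.5786,-2.5520)

θ=163°: -0.23 -0.51
θ=208°: 0.26 -2.06
θ=282°: 3.58 -2.55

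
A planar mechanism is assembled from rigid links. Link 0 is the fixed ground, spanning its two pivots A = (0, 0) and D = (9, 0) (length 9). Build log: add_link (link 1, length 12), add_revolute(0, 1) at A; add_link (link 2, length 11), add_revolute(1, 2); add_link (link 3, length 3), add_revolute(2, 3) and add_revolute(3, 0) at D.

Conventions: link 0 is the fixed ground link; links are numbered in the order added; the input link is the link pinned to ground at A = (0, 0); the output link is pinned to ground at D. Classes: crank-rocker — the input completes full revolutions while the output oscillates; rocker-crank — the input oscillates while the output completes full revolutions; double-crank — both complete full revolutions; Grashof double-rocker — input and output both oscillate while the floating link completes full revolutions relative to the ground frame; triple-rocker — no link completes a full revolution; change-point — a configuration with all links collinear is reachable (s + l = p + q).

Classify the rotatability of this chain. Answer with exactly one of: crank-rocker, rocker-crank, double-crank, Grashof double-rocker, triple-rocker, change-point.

lengths: ground=9, input=12, coupler=11, output=3
sorted: s=3 (shortest), l=12 (longest), p+q=20
s + l = 15 vs p + q = 20
s + l < p + q (Grashof) with shortest = output link → rocker-crank

rocker-crank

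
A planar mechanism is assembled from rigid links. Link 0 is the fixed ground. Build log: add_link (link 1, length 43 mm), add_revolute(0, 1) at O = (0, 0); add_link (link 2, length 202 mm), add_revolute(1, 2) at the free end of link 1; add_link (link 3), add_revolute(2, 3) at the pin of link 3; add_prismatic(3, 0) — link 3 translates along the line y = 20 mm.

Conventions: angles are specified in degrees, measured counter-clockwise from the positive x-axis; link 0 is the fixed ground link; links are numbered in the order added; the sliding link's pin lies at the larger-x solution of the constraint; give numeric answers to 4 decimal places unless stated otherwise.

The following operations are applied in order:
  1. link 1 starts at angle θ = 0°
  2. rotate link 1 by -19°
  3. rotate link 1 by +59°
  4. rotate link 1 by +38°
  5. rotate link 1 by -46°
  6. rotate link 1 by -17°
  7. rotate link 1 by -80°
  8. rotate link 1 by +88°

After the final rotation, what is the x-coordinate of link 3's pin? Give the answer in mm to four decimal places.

geometry: r = 43 mm, L = 202 mm, e = 20 mm; θ starts at 0°
rotate link 1 by -19°: θ ← 0° -19° = -19°
rotate link 1 by +59°: θ ← -19° +59° = 40°
rotate link 1 by +38°: θ ← 40° +38° = 78°
rotate link 1 by -46°: θ ← 78° -46° = 32°
rotate link 1 by -17°: θ ← 32° -17° = 15°
rotate link 1 by -80°: θ ← 15° -80° = -65°
rotate link 1 by +88°: θ ← -65° +88° = 23°
crank pin P = (r cos θ, r sin θ) = (39.581709, 16.801439)
h = r sin θ − e = 16.801439 − 20 = -3.198561
x = r cos θ + √(L² − h²) = 39.581709 + 201.974675 = 241.556383

241.5564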